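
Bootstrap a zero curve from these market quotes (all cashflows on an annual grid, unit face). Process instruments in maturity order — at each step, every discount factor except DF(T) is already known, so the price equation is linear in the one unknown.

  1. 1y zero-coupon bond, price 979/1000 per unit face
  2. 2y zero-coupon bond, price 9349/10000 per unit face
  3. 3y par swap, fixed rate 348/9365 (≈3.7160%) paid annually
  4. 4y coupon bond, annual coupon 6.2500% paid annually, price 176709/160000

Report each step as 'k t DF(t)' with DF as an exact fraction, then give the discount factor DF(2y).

step 1 [1y] zero: DF = P = 979/1000 ≈ 0.979000
step 2 [2y] zero: DF = P = 9349/10000 ≈ 0.934900
step 3 [3y] swap r/1=348/9365: DF=(1 − 348/9365·(0.979000+0.934900))/(1+348/9365) = 2239/2500 ≈ 0.895600
step 4 [4y] bond c/1=1/16: DF=(176709/160000 − 1/16·(0.979000+0.934900+0.895600))/(1+1/16) = 4371/5000 ≈ 0.874200

1 1 979/1000
2 2 9349/10000
3 3 2239/2500
4 4 4371/5000
DF(2y) = 9349/10000 ≈ 0.934900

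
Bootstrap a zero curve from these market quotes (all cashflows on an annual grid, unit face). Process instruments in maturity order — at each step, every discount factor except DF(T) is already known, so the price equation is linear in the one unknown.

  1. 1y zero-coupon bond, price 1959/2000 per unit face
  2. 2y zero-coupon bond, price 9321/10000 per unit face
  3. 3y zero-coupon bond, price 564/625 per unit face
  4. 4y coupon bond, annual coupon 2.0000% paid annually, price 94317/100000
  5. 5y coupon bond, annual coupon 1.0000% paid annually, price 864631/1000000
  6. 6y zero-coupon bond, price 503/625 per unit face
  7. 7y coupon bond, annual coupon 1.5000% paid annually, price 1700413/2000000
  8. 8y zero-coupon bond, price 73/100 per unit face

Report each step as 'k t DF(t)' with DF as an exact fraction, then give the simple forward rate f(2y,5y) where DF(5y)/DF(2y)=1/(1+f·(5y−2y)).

1 1 1959/2000
2 2 9321/10000
3 3 564/625
4 4 1739/2000
5 5 2049/2500
6 6 503/625
7 7 949/1250
8 8 73/100
f(2y,5y) = ((9321/10000)/(2049/2500) − 1)/(3) = 125/2732 ≈ 4.5754%

step 1 [1y] zero: DF = P = 1959/2000 ≈ 0.979500
step 2 [2y] zero: DF = P = 9321/10000 ≈ 0.932100
step 3 [3y] zero: DF = P = 564/625 ≈ 0.902400
step 4 [4y] bond c/1=1/50: DF=(94317/100000 − 1/50·(0.979500+0.932100+0.902400))/(1+1/50) = 1739/2000 ≈ 0.869500
step 5 [5y] bond c/1=1/100: DF=(864631/1000000 − 1/100·(0.979500+0.932100+0.902400+0.869500))/(1+1/100) = 2049/2500 ≈ 0.819600
step 6 [6y] zero: DF = P = 503/625 ≈ 0.804800
step 7 [7y] bond c/1=3/200: DF=(1700413/2000000 − 3/200·(0.979500+0.932100+0.902400+0.869500+0.819600+0.804800))/(1+3/200) = 949/1250 ≈ 0.759200
step 8 [8y] zero: DF = P = 73/100 ≈ 0.730000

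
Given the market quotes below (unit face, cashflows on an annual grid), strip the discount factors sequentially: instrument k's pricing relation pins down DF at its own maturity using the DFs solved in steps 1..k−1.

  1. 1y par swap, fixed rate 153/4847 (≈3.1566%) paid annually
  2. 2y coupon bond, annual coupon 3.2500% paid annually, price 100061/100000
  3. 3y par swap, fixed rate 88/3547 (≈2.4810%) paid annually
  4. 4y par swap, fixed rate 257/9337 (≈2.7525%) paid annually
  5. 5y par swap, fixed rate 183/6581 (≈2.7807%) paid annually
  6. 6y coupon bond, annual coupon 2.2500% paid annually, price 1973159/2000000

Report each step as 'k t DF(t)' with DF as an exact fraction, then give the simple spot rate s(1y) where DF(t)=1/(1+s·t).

1 1 4847/5000
2 2 4693/5000
3 3 581/625
4 4 2243/2500
5 5 8719/10000
6 6 1727/2000
s(1y) = (1/(4847/5000) − 1)/(1) = 153/4847 ≈ 3.1566%

step 1 [1y] swap r/1=153/4847: DF=(1 − 153/4847·(0))/(1+153/4847) = 4847/5000 ≈ 0.969400
step 2 [2y] bond c/1=13/400: DF=(100061/100000 − 13/400·(0.969400))/(1+13/400) = 4693/5000 ≈ 0.938600
step 3 [3y] swap r/1=88/3547: DF=(1 − 88/3547·(0.969400+0.938600))/(1+88/3547) = 581/625 ≈ 0.929600
step 4 [4y] swap r/1=257/9337: DF=(1 − 257/9337·(0.969400+0.938600+0.929600))/(1+257/9337) = 2243/2500 ≈ 0.897200
step 5 [5y] swap r/1=183/6581: DF=(1 − 183/6581·(0.969400+0.938600+0.929600+0.897200))/(1+183/6581) = 8719/10000 ≈ 0.871900
step 6 [6y] bond c/1=9/400: DF=(1973159/2000000 − 9/400·(0.969400+0.938600+0.929600+0.897200+0.871900))/(1+9/400) = 1727/2000 ≈ 0.863500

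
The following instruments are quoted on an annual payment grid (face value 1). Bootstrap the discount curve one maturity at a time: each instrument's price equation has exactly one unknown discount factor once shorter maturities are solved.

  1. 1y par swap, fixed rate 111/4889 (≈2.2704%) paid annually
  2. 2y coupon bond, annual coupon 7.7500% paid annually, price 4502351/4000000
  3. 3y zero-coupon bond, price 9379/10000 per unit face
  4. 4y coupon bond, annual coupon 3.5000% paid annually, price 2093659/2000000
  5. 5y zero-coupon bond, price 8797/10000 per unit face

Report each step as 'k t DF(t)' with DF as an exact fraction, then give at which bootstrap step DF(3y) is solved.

step 1 [1y] swap r/1=111/4889: DF=(1 − 111/4889·(0))/(1+111/4889) = 4889/5000 ≈ 0.977800
step 2 [2y] bond c/1=31/400: DF=(4502351/4000000 − 31/400·(0.977800))/(1+31/400) = 9743/10000 ≈ 0.974300
step 3 [3y] zero: DF = P = 9379/10000 ≈ 0.937900
step 4 [4y] bond c/1=7/200: DF=(2093659/2000000 − 7/200·(0.977800+0.974300+0.937900))/(1+7/200) = 9137/10000 ≈ 0.913700
step 5 [5y] zero: DF = P = 8797/10000 ≈ 0.879700

1 1 4889/5000
2 2 9743/10000
3 3 9379/10000
4 4 9137/10000
5 5 8797/10000
DF(3y) is solved at step 3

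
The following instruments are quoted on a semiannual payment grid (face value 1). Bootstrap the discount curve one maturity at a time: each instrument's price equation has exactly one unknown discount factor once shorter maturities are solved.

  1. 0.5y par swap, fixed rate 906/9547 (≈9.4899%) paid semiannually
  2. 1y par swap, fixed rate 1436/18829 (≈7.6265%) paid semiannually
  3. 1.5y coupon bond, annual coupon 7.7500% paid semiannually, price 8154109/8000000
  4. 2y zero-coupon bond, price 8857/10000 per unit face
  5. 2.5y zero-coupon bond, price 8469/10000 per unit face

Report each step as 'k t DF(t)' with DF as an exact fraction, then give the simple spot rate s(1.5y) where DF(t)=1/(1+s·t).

1 1/2 9547/10000
2 1 4641/5000
3 3/2 911/1000
4 2 8857/10000
5 5/2 8469/10000
s(1.5y) = (1/(911/1000) − 1)/(3/2) = 178/2733 ≈ 6.5130%

step 1 [0.5y] swap r/2=453/9547: DF=(1 − 453/9547·(0))/(1+453/9547) = 9547/10000 ≈ 0.954700
step 2 [1y] swap r/2=718/18829: DF=(1 − 718/18829·(0.954700))/(1+718/18829) = 4641/5000 ≈ 0.928200
step 3 [1.5y] bond c/2=31/800: DF=(8154109/8000000 − 31/800·(0.954700+0.928200))/(1+31/800) = 911/1000 ≈ 0.911000
step 4 [2y] zero: DF = P = 8857/10000 ≈ 0.885700
step 5 [2.5y] zero: DF = P = 8469/10000 ≈ 0.846900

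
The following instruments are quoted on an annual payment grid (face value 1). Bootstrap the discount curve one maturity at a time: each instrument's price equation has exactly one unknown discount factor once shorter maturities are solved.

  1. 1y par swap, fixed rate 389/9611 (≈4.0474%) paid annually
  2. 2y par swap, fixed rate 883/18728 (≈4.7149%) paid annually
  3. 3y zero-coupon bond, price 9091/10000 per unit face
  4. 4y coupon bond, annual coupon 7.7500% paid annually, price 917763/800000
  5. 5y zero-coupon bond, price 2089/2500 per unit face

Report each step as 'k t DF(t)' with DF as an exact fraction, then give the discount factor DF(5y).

1 1 9611/10000
2 2 9117/10000
3 3 9091/10000
4 4 4323/5000
5 5 2089/2500
DF(5y) = 2089/2500 ≈ 0.835600

step 1 [1y] swap r/1=389/9611: DF=(1 − 389/9611·(0))/(1+389/9611) = 9611/10000 ≈ 0.961100
step 2 [2y] swap r/1=883/18728: DF=(1 − 883/18728·(0.961100))/(1+883/18728) = 9117/10000 ≈ 0.911700
step 3 [3y] zero: DF = P = 9091/10000 ≈ 0.909100
step 4 [4y] bond c/1=31/400: DF=(917763/800000 − 31/400·(0.961100+0.911700+0.909100))/(1+31/400) = 4323/5000 ≈ 0.864600
step 5 [5y] zero: DF = P = 2089/2500 ≈ 0.835600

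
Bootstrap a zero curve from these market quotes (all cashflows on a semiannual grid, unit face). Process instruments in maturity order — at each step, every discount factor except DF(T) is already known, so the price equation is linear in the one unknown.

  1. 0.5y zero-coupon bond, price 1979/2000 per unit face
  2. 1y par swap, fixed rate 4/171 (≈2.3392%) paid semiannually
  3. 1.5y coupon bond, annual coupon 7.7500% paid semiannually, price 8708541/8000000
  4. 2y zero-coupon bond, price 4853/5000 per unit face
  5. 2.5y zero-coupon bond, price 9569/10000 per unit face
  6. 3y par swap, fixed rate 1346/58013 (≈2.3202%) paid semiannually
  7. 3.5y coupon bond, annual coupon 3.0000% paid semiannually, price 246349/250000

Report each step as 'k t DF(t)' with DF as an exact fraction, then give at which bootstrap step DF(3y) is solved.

1 1/2 1979/2000
2 1 977/1000
3 3/2 4873/5000
4 2 4853/5000
5 5/2 9569/10000
6 3 9327/10000
7 7/2 8851/10000
DF(3y) is solved at step 6

step 1 [0.5y] zero: DF = P = 1979/2000 ≈ 0.989500
step 2 [1y] swap r/2=2/171: DF=(1 − 2/171·(0.989500))/(1+2/171) = 977/1000 ≈ 0.977000
step 3 [1.5y] bond c/2=31/800: DF=(8708541/8000000 − 31/800·(0.989500+0.977000))/(1+31/800) = 4873/5000 ≈ 0.974600
step 4 [2y] zero: DF = P = 4853/5000 ≈ 0.970600
step 5 [2.5y] zero: DF = P = 9569/10000 ≈ 0.956900
step 6 [3y] swap r/2=673/58013: DF=(1 − 673/58013·(0.989500+0.977000+0.974600+0.970600+0.956900))/(1+673/58013) = 9327/10000 ≈ 0.932700
step 7 [3.5y] bond c/2=3/200: DF=(246349/250000 − 3/200·(0.989500+0.977000+0.974600+0.970600+0.956900+0.932700))/(1+3/200) = 8851/10000 ≈ 0.885100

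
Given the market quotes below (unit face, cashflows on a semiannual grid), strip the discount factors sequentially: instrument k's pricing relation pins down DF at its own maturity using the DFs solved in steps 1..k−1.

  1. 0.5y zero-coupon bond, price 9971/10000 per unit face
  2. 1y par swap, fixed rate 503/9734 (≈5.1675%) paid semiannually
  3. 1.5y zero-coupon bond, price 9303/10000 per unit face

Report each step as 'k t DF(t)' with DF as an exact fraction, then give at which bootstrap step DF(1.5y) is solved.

step 1 [0.5y] zero: DF = P = 9971/10000 ≈ 0.997100
step 2 [1y] swap r/2=503/19468: DF=(1 − 503/19468·(0.997100))/(1+503/19468) = 9497/10000 ≈ 0.949700
step 3 [1.5y] zero: DF = P = 9303/10000 ≈ 0.930300

1 1/2 9971/10000
2 1 9497/10000
3 3/2 9303/10000
DF(1.5y) is solved at step 3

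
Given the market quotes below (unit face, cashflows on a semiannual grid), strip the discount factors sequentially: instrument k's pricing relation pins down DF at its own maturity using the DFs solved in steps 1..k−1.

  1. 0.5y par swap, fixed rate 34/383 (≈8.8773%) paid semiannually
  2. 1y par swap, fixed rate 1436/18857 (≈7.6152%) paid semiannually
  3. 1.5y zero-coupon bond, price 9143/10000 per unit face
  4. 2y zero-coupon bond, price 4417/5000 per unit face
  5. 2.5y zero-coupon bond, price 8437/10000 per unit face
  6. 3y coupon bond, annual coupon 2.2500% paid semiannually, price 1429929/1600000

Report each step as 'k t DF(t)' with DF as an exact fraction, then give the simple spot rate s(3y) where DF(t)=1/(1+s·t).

step 1 [0.5y] swap r/2=17/383: DF=(1 − 17/383·(0))/(1+17/383) = 383/400 ≈ 0.957500
step 2 [1y] swap r/2=718/18857: DF=(1 − 718/18857·(0.957500))/(1+718/18857) = 4641/5000 ≈ 0.928200
step 3 [1.5y] zero: DF = P = 9143/10000 ≈ 0.914300
step 4 [2y] zero: DF = P = 4417/5000 ≈ 0.883400
step 5 [2.5y] zero: DF = P = 8437/10000 ≈ 0.843700
step 6 [3y] bond c/2=9/800: DF=(1429929/1600000 − 9/800·(0.957500+0.928200+0.914300+0.883400+0.843700))/(1+9/800) = 4167/5000 ≈ 0.833400

1 1/2 383/400
2 1 4641/5000
3 3/2 9143/10000
4 2 4417/5000
5 5/2 8437/10000
6 3 4167/5000
s(3y) = (1/(4167/5000) − 1)/(3) = 833/12501 ≈ 6.6635%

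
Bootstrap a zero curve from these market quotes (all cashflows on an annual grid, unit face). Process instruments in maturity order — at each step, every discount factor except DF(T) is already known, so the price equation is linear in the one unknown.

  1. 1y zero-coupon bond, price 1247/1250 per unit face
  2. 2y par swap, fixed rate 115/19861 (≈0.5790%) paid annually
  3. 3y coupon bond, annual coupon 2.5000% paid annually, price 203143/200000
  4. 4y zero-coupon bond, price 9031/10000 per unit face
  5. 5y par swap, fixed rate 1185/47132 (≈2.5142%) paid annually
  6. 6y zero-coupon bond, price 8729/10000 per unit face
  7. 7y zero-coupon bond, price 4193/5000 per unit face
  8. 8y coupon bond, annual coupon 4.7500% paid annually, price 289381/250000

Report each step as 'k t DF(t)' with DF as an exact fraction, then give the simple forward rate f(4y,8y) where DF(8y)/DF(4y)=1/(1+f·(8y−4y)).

step 1 [1y] zero: DF = P = 1247/1250 ≈ 0.997600
step 2 [2y] swap r/1=115/19861: DF=(1 − 115/19861·(0.997600))/(1+115/19861) = 1977/2000 ≈ 0.988500
step 3 [3y] bond c/1=1/40: DF=(203143/200000 − 1/40·(0.997600+0.988500))/(1+1/40) = 377/400 ≈ 0.942500
step 4 [4y] zero: DF = P = 9031/10000 ≈ 0.903100
step 5 [5y] swap r/1=1185/47132: DF=(1 − 1185/47132·(0.997600+0.988500+0.942500+0.903100))/(1+1185/47132) = 1763/2000 ≈ 0.881500
step 6 [6y] zero: DF = P = 8729/10000 ≈ 0.872900
step 7 [7y] zero: DF = P = 4193/5000 ≈ 0.838600
step 8 [8y] bond c/1=19/400: DF=(289381/250000 − 19/400·(0.997600+0.988500+0.942500+0.903100+0.881500+0.872900+0.838600))/(1+19/400) = 8137/10000 ≈ 0.813700

1 1 1247/1250
2 2 1977/2000
3 3 377/400
4 4 9031/10000
5 5 1763/2000
6 6 8729/10000
7 7 4193/5000
8 8 8137/10000
f(4y,8y) = ((9031/10000)/(8137/10000) − 1)/(4) = 447/16274 ≈ 2.7467%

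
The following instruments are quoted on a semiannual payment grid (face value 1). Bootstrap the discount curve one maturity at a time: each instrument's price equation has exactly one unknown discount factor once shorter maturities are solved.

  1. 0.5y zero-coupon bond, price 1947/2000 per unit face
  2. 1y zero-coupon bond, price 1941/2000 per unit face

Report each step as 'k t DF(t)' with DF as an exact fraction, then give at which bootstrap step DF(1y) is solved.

step 1 [0.5y] zero: DF = P = 1947/2000 ≈ 0.973500
step 2 [1y] zero: DF = P = 1941/2000 ≈ 0.970500

1 1/2 1947/2000
2 1 1941/2000
DF(1y) is solved at step 2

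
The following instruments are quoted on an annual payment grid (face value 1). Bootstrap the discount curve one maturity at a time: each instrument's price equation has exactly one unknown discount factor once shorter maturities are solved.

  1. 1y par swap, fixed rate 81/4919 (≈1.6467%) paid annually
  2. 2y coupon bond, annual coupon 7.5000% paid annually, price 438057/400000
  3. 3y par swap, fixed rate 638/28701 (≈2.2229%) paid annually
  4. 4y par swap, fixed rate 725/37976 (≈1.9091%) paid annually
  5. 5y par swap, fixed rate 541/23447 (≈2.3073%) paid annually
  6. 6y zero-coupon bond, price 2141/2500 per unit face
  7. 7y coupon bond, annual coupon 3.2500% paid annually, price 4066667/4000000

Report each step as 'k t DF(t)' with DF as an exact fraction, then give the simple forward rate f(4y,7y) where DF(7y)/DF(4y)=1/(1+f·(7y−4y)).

step 1 [1y] swap r/1=81/4919: DF=(1 − 81/4919·(0))/(1+81/4919) = 4919/5000 ≈ 0.983800
step 2 [2y] bond c/1=3/40: DF=(438057/400000 − 3/40·(0.983800))/(1+3/40) = 9501/10000 ≈ 0.950100
step 3 [3y] swap r/1=638/28701: DF=(1 − 638/28701·(0.983800+0.950100))/(1+638/28701) = 4681/5000 ≈ 0.936200
step 4 [4y] swap r/1=725/37976: DF=(1 − 725/37976·(0.983800+0.950100+0.936200))/(1+725/37976) = 371/400 ≈ 0.927500
step 5 [5y] swap r/1=541/23447: DF=(1 − 541/23447·(0.983800+0.950100+0.936200+0.927500))/(1+541/23447) = 4459/5000 ≈ 0.891800
step 6 [6y] zero: DF = P = 2141/2500 ≈ 0.856400
step 7 [7y] bond c/1=13/400: DF=(4066667/4000000 − 13/400·(0.983800+0.950100+0.936200+0.927500+0.891800+0.856400))/(1+13/400) = 8101/10000 ≈ 0.810100

1 1 4919/5000
2 2 9501/10000
3 3 4681/5000
4 4 371/400
5 5 4459/5000
6 6 2141/2500
7 7 8101/10000
f(4y,7y) = ((371/400)/(8101/10000) − 1)/(3) = 1174/24303 ≈ 4.8307%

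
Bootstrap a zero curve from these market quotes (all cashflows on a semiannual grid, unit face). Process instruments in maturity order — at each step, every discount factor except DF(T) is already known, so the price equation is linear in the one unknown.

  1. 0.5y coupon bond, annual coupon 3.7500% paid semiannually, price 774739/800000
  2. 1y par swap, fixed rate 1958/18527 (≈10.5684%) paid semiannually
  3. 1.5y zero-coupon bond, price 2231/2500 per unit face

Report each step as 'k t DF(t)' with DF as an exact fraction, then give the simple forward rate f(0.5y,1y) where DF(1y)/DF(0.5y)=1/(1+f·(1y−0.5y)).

1 1/2 4753/5000
2 1 9021/10000
3 3/2 2231/2500
f(0.5y,1y) = ((4753/5000)/(9021/10000) − 1)/(1/2) = 10/93 ≈ 10.7527%

step 1 [0.5y] bond c/2=3/160: DF=(774739/800000 − 3/160·(0))/(1+3/160) = 4753/5000 ≈ 0.950600
step 2 [1y] swap r/2=979/18527: DF=(1 − 979/18527·(0.950600))/(1+979/18527) = 9021/10000 ≈ 0.902100
step 3 [1.5y] zero: DF = P = 2231/2500 ≈ 0.892400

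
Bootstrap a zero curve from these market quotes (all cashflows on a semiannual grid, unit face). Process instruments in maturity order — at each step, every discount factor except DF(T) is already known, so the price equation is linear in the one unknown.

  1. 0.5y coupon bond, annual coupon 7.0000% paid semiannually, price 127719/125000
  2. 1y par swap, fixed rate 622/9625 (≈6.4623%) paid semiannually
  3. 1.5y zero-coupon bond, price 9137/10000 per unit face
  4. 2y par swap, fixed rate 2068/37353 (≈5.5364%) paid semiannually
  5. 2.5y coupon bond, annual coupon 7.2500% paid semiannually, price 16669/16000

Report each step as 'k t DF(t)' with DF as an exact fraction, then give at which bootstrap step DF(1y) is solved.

step 1 [0.5y] bond c/2=7/200: DF=(127719/125000 − 7/200·(0))/(1+7/200) = 617/625 ≈ 0.987200
step 2 [1y] swap r/2=311/9625: DF=(1 − 311/9625·(0.987200))/(1+311/9625) = 4689/5000 ≈ 0.937800
step 3 [1.5y] zero: DF = P = 9137/10000 ≈ 0.913700
step 4 [2y] swap r/2=1034/37353: DF=(1 − 1034/37353·(0.987200+0.937800+0.913700))/(1+1034/37353) = 4483/5000 ≈ 0.896600
step 5 [2.5y] bond c/2=29/800: DF=(16669/16000 − 29/800·(0.987200+0.937800+0.913700+0.896600))/(1+29/800) = 8747/10000 ≈ 0.874700

1 1/2 617/625
2 1 4689/5000
3 3/2 9137/10000
4 2 4483/5000
5 5/2 8747/10000
DF(1y) is solved at step 2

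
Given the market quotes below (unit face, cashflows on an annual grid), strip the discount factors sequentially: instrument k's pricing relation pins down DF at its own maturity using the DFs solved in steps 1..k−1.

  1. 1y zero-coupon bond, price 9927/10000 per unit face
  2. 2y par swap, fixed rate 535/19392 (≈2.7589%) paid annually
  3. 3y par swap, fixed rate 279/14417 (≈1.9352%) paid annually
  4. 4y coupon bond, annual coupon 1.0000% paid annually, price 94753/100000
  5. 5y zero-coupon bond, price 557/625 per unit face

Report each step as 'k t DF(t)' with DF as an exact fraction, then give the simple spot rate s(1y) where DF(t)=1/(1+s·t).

step 1 [1y] zero: DF = P = 9927/10000 ≈ 0.992700
step 2 [2y] swap r/1=535/19392: DF=(1 − 535/19392·(0.992700))/(1+535/19392) = 1893/2000 ≈ 0.946500
step 3 [3y] swap r/1=279/14417: DF=(1 − 279/14417·(0.992700+0.946500))/(1+279/14417) = 4721/5000 ≈ 0.944200
step 4 [4y] bond c/1=1/100: DF=(94753/100000 − 1/100·(0.992700+0.946500+0.944200))/(1+1/100) = 1137/1250 ≈ 0.909600
step 5 [5y] zero: DF = P = 557/625 ≈ 0.891200

1 1 9927/10000
2 2 1893/2000
3 3 4721/5000
4 4 1137/1250
5 5 557/625
s(1y) = (1/(9927/10000) − 1)/(1) = 73/9927 ≈ 0.7354%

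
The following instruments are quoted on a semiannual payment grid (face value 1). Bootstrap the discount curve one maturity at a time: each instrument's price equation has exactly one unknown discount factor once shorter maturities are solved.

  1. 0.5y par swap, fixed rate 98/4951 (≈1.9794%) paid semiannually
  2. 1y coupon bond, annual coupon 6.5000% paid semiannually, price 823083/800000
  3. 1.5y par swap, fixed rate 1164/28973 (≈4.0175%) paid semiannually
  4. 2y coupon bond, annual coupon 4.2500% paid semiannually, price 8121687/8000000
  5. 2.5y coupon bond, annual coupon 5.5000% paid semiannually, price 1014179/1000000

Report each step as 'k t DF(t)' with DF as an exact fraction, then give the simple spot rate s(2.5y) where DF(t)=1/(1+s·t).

step 1 [0.5y] swap r/2=49/4951: DF=(1 − 49/4951·(0))/(1+49/4951) = 4951/5000 ≈ 0.990200
step 2 [1y] bond c/2=13/400: DF=(823083/800000 − 13/400·(0.990200))/(1+13/400) = 9653/10000 ≈ 0.965300
step 3 [1.5y] swap r/2=582/28973: DF=(1 − 582/28973·(0.990200+0.965300))/(1+582/28973) = 4709/5000 ≈ 0.941800
step 4 [2y] bond c/2=17/800: DF=(8121687/8000000 − 17/800·(0.990200+0.965300+0.941800))/(1+17/800) = 4669/5000 ≈ 0.933800
step 5 [2.5y] bond c/2=11/400: DF=(1014179/1000000 − 11/400·(0.990200+0.965300+0.941800+0.933800))/(1+11/400) = 1769/2000 ≈ 0.884500

1 1/2 4951/5000
2 1 9653/10000
3 3/2 4709/5000
4 2 4669/5000
5 5/2 1769/2000
s(2.5y) = (1/(1769/2000) − 1)/(5/2) = 462/8845 ≈ 5.2233%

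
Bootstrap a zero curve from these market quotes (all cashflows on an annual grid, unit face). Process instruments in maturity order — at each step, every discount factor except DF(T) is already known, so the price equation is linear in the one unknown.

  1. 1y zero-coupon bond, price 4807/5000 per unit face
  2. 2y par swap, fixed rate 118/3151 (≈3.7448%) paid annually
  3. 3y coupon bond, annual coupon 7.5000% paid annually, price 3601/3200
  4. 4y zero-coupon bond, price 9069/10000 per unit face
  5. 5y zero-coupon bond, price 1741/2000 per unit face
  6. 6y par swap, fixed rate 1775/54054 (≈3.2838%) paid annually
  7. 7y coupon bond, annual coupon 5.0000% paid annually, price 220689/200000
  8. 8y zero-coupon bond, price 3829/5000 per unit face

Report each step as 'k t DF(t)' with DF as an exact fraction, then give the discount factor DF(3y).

1 1 4807/5000
2 2 2323/2500
3 3 9149/10000
4 4 9069/10000
5 5 1741/2000
6 6 329/400
7 7 1587/2000
8 8 3829/5000
DF(3y) = 9149/10000 ≈ 0.914900

step 1 [1y] zero: DF = P = 4807/5000 ≈ 0.961400
step 2 [2y] swap r/1=118/3151: DF=(1 − 118/3151·(0.961400))/(1+118/3151) = 2323/2500 ≈ 0.929200
step 3 [3y] bond c/1=3/40: DF=(3601/3200 − 3/40·(0.961400+0.929200))/(1+3/40) = 9149/10000 ≈ 0.914900
step 4 [4y] zero: DF = P = 9069/10000 ≈ 0.906900
step 5 [5y] zero: DF = P = 1741/2000 ≈ 0.870500
step 6 [6y] swap r/1=1775/54054: DF=(1 − 1775/54054·(0.961400+0.929200+0.914900+0.906900+0.870500))/(1+1775/54054) = 329/400 ≈ 0.822500
step 7 [7y] bond c/1=1/20: DF=(220689/200000 − 1/20·(0.961400+0.929200+0.914900+0.906900+0.870500+0.822500))/(1+1/20) = 1587/2000 ≈ 0.793500
step 8 [8y] zero: DF = P = 3829/5000 ≈ 0.765800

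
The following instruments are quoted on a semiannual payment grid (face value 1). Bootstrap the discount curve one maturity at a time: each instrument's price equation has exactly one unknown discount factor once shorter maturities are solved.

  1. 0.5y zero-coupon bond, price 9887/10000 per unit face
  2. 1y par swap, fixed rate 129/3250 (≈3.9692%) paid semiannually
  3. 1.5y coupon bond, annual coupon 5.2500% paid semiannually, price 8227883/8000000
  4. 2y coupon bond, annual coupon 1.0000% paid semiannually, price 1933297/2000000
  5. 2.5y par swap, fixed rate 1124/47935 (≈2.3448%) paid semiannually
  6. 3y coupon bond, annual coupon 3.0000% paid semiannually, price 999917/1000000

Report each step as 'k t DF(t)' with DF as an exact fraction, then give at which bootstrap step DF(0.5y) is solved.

step 1 [0.5y] zero: DF = P = 9887/10000 ≈ 0.988700
step 2 [1y] swap r/2=129/6500: DF=(1 − 129/6500·(0.988700))/(1+129/6500) = 9613/10000 ≈ 0.961300
step 3 [1.5y] bond c/2=21/800: DF=(8227883/8000000 − 21/800·(0.988700+0.961300))/(1+21/800) = 9523/10000 ≈ 0.952300
step 4 [2y] bond c/2=1/200: DF=(1933297/2000000 − 1/200·(0.988700+0.961300+0.952300))/(1+1/200) = 4737/5000 ≈ 0.947400
step 5 [2.5y] swap r/2=562/47935: DF=(1 − 562/47935·(0.988700+0.961300+0.952300+0.947400))/(1+562/47935) = 4719/5000 ≈ 0.943800
step 6 [3y] bond c/2=3/200: DF=(999917/1000000 − 3/200·(0.988700+0.961300+0.952300+0.947400+0.943800))/(1+3/200) = 9143/10000 ≈ 0.914300

1 1/2 9887/10000
2 1 9613/10000
3 3/2 9523/10000
4 2 4737/5000
5 5/2 4719/5000
6 3 9143/10000
DF(0.5y) is solved at step 1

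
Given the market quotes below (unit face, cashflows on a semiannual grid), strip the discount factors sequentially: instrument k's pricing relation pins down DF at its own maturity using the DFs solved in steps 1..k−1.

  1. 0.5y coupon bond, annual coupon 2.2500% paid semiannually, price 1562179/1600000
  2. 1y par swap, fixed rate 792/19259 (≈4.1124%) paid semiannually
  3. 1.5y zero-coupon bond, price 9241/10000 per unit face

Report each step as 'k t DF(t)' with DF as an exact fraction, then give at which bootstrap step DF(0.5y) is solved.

step 1 [0.5y] bond c/2=9/800: DF=(1562179/1600000 − 9/800·(0))/(1+9/800) = 1931/2000 ≈ 0.965500
step 2 [1y] swap r/2=396/19259: DF=(1 − 396/19259·(0.965500))/(1+396/19259) = 2401/2500 ≈ 0.960400
step 3 [1.5y] zero: DF = P = 9241/10000 ≈ 0.924100

1 1/2 1931/2000
2 1 2401/2500
3 3/2 9241/10000
DF(0.5y) is solved at step 1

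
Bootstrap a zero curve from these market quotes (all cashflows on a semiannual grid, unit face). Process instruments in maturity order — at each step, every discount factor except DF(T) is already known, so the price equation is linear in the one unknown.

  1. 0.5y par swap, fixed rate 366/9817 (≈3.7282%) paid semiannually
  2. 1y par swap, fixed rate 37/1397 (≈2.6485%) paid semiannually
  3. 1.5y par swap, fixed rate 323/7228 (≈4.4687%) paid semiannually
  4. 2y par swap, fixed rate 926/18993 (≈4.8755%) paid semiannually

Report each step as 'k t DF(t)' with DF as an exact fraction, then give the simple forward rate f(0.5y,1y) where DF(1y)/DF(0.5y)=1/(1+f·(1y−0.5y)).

step 1 [0.5y] swap r/2=183/9817: DF=(1 − 183/9817·(0))/(1+183/9817) = 9817/10000 ≈ 0.981700
step 2 [1y] swap r/2=37/2794: DF=(1 − 37/2794·(0.981700))/(1+37/2794) = 9741/10000 ≈ 0.974100
step 3 [1.5y] swap r/2=323/14456: DF=(1 − 323/14456·(0.981700+0.974100))/(1+323/14456) = 4677/5000 ≈ 0.935400
step 4 [2y] swap r/2=463/18993: DF=(1 − 463/18993·(0.981700+0.974100+0.935400))/(1+463/18993) = 4537/5000 ≈ 0.907400

1 1/2 9817/10000
2 1 9741/10000
3 3/2 4677/5000
4 2 4537/5000
f(0.5y,1y) = ((9817/10000)/(9741/10000) − 1)/(1/2) = 152/9741 ≈ 1.5604%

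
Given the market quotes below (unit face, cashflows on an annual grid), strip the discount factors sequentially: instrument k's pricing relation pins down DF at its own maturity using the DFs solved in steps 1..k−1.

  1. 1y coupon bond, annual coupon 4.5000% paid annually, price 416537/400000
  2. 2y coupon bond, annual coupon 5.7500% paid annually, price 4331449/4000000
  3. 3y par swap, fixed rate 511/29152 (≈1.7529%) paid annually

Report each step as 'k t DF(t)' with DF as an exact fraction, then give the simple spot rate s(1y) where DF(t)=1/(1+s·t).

step 1 [1y] bond c/1=9/200: DF=(416537/400000 − 9/200·(0))/(1+9/200) = 1993/2000 ≈ 0.996500
step 2 [2y] bond c/1=23/400: DF=(4331449/4000000 − 23/400·(0.996500))/(1+23/400) = 4849/5000 ≈ 0.969800
step 3 [3y] swap r/1=511/29152: DF=(1 − 511/29152·(0.996500+0.969800))/(1+511/29152) = 9489/10000 ≈ 0.948900

1 1 1993/2000
2 2 4849/5000
3 3 9489/10000
s(1y) = (1/(1993/2000) − 1)/(1) = 7/1993 ≈ 0.3512%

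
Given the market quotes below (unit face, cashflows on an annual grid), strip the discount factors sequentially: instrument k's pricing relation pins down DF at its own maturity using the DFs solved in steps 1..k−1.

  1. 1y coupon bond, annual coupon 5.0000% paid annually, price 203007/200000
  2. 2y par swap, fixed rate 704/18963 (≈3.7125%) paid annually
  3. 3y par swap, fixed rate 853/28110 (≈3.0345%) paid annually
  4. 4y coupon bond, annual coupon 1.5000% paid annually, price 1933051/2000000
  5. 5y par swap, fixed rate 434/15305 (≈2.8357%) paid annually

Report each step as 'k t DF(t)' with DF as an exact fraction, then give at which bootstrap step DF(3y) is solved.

step 1 [1y] bond c/1=1/20: DF=(203007/200000 − 1/20·(0))/(1+1/20) = 9667/10000 ≈ 0.966700
step 2 [2y] swap r/1=704/18963: DF=(1 − 704/18963·(0.966700))/(1+704/18963) = 581/625 ≈ 0.929600
step 3 [3y] swap r/1=853/28110: DF=(1 − 853/28110·(0.966700+0.929600))/(1+853/28110) = 9147/10000 ≈ 0.914700
step 4 [4y] bond c/1=3/200: DF=(1933051/2000000 − 3/200·(0.966700+0.929600+0.914700))/(1+3/200) = 9107/10000 ≈ 0.910700
step 5 [5y] swap r/1=434/15305: DF=(1 − 434/15305·(0.966700+0.929600+0.914700+0.910700))/(1+434/15305) = 4349/5000 ≈ 0.869800

1 1 9667/10000
2 2 581/625
3 3 9147/10000
4 4 9107/10000
5 5 4349/5000
DF(3y) is solved at step 3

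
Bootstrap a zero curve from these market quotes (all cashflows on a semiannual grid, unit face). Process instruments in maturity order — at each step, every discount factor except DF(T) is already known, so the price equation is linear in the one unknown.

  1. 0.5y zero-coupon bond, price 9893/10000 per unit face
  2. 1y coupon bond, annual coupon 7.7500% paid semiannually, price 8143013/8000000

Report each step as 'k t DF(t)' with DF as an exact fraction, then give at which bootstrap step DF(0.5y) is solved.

step 1 [0.5y] zero: DF = P = 9893/10000 ≈ 0.989300
step 2 [1y] bond c/2=31/800: DF=(8143013/8000000 − 31/800·(0.989300))/(1+31/800) = 943/1000 ≈ 0.943000

1 1/2 9893/10000
2 1 943/1000
DF(0.5y) is solved at step 1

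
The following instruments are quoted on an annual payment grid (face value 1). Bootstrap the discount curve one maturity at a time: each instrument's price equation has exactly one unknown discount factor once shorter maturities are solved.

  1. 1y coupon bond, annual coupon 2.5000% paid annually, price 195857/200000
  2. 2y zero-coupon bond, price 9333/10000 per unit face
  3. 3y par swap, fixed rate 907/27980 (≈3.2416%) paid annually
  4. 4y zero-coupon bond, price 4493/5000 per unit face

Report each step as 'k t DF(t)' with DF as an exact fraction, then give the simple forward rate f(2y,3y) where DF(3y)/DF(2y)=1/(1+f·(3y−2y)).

step 1 [1y] bond c/1=1/40: DF=(195857/200000 − 1/40·(0))/(1+1/40) = 4777/5000 ≈ 0.955400
step 2 [2y] zero: DF = P = 9333/10000 ≈ 0.933300
step 3 [3y] swap r/1=907/27980: DF=(1 − 907/27980·(0.955400+0.933300))/(1+907/27980) = 9093/10000 ≈ 0.909300
step 4 [4y] zero: DF = P = 4493/5000 ≈ 0.898600

1 1 4777/5000
2 2 9333/10000
3 3 9093/10000
4 4 4493/5000
f(2y,3y) = ((9333/10000)/(9093/10000) − 1)/(1) = 80/3031 ≈ 2.6394%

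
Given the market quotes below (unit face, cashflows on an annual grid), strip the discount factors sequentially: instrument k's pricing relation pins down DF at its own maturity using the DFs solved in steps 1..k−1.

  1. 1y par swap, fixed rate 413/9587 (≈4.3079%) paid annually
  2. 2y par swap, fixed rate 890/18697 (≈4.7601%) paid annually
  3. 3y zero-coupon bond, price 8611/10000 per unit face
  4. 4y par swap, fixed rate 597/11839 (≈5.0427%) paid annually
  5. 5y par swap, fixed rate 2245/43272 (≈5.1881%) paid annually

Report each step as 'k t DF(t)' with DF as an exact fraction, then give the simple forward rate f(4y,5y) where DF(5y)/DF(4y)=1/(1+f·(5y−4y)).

1 1 9587/10000
2 2 911/1000
3 3 8611/10000
4 4 8209/10000
5 5 1551/2000
f(4y,5y) = ((8209/10000)/(1551/2000) − 1)/(1) = 454/7755 ≈ 5.8543%

step 1 [1y] swap r/1=413/9587: DF=(1 − 413/9587·(0))/(1+413/9587) = 9587/10000 ≈ 0.958700
step 2 [2y] swap r/1=890/18697: DF=(1 − 890/18697·(0.958700))/(1+890/18697) = 911/1000 ≈ 0.911000
step 3 [3y] zero: DF = P = 8611/10000 ≈ 0.861100
step 4 [4y] swap r/1=597/11839: DF=(1 − 597/11839·(0.958700+0.911000+0.861100))/(1+597/11839) = 8209/10000 ≈ 0.820900
step 5 [5y] swap r/1=2245/43272: DF=(1 − 2245/43272·(0.958700+0.911000+0.861100+0.820900))/(1+2245/43272) = 1551/2000 ≈ 0.775500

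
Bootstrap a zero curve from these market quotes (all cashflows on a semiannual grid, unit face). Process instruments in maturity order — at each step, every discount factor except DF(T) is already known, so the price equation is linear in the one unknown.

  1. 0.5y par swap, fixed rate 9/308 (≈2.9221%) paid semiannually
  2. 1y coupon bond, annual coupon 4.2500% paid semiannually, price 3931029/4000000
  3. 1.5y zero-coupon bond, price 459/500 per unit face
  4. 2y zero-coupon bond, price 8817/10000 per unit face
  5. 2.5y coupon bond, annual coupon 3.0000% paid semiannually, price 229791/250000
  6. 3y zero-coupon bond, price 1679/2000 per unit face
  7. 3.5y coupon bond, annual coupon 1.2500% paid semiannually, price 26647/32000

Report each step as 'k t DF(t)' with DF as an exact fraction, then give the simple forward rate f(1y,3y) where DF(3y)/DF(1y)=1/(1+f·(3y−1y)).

1 1/2 616/625
2 1 4709/5000
3 3/2 459/500
4 2 8817/10000
5 5/2 1701/2000
6 3 1679/2000
7 7/2 7939/10000
f(1y,3y) = ((4709/5000)/(1679/2000) − 1)/(2) = 1023/16790 ≈ 6.0929%

step 1 [0.5y] swap r/2=9/616: DF=(1 − 9/616·(0))/(1+9/616) = 616/625 ≈ 0.985600
step 2 [1y] bond c/2=17/800: DF=(3931029/4000000 − 17/800·(0.985600))/(1+17/800) = 4709/5000 ≈ 0.941800
step 3 [1.5y] zero: DF = P = 459/500 ≈ 0.918000
step 4 [2y] zero: DF = P = 8817/10000 ≈ 0.881700
step 5 [2.5y] bond c/2=3/200: DF=(229791/250000 − 3/200·(0.985600+0.941800+0.918000+0.881700))/(1+3/200) = 1701/2000 ≈ 0.850500
step 6 [3y] zero: DF = P = 1679/2000 ≈ 0.839500
step 7 [3.5y] bond c/2=1/160: DF=(26647/32000 − 1/160·(0.985600+0.941800+0.918000+0.881700+0.850500+0.839500))/(1+1/160) = 7939/10000 ≈ 0.793900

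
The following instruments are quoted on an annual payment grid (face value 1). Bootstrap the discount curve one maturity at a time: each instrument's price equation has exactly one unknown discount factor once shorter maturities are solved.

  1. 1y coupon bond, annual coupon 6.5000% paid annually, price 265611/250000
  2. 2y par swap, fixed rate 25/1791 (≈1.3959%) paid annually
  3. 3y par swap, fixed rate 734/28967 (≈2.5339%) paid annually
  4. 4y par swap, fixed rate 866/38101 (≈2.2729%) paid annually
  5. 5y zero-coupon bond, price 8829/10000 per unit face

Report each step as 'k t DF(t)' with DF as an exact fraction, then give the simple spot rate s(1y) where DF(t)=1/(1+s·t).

1 1 1247/1250
2 2 389/400
3 3 4633/5000
4 4 4567/5000
5 5 8829/10000
s(1y) = (1/(1247/1250) − 1)/(1) = 3/1247 ≈ 0.2406%

step 1 [1y] bond c/1=13/200: DF=(265611/250000 − 13/200·(0))/(1+13/200) = 1247/1250 ≈ 0.997600
step 2 [2y] swap r/1=25/1791: DF=(1 − 25/1791·(0.997600))/(1+25/1791) = 389/400 ≈ 0.972500
step 3 [3y] swap r/1=734/28967: DF=(1 − 734/28967·(0.997600+0.972500))/(1+734/28967) = 4633/5000 ≈ 0.926600
step 4 [4y] swap r/1=866/38101: DF=(1 − 866/38101·(0.997600+0.972500+0.926600))/(1+866/38101) = 4567/5000 ≈ 0.913400
step 5 [5y] zero: DF = P = 8829/10000 ≈ 0.882900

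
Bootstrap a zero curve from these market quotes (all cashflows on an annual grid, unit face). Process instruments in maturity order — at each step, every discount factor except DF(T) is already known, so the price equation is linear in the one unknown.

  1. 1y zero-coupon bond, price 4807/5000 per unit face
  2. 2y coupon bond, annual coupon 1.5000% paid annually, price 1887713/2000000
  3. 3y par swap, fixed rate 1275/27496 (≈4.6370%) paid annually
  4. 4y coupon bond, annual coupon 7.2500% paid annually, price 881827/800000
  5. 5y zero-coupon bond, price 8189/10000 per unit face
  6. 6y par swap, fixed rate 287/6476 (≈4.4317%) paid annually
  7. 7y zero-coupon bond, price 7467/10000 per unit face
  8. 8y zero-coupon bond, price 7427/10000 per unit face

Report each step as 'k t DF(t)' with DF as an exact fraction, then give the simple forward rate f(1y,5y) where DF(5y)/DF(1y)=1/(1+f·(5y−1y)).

1 1 4807/5000
2 2 9157/10000
3 3 349/400
4 4 8419/10000
5 5 8189/10000
6 6 963/1250
7 7 7467/10000
8 8 7427/10000
f(1y,5y) = ((4807/5000)/(8189/10000) − 1)/(4) = 75/1724 ≈ 4.3503%

step 1 [1y] zero: DF = P = 4807/5000 ≈ 0.961400
step 2 [2y] bond c/1=3/200: DF=(1887713/2000000 − 3/200·(0.961400))/(1+3/200) = 9157/10000 ≈ 0.915700
step 3 [3y] swap r/1=1275/27496: DF=(1 − 1275/27496·(0.961400+0.915700))/(1+1275/27496) = 349/400 ≈ 0.872500
step 4 [4y] bond c/1=29/400: DF=(881827/800000 − 29/400·(0.961400+0.915700+0.872500))/(1+29/400) = 8419/10000 ≈ 0.841900
step 5 [5y] zero: DF = P = 8189/10000 ≈ 0.818900
step 6 [6y] swap r/1=287/6476: DF=(1 − 287/6476·(0.961400+0.915700+0.872500+0.841900+0.818900))/(1+287/6476) = 963/1250 ≈ 0.770400
step 7 [7y] zero: DF = P = 7467/10000 ≈ 0.746700
step 8 [8y] zero: DF = P = 7427/10000 ≈ 0.742700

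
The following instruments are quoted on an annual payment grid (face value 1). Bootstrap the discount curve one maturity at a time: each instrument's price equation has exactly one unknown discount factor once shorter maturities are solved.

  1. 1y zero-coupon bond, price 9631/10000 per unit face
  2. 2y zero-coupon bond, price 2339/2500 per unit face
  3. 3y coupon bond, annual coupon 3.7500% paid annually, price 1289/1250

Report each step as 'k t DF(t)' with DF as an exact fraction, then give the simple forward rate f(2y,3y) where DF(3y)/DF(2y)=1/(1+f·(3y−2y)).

1 1 9631/10000
2 2 2339/2500
3 3 9253/10000
f(2y,3y) = ((2339/2500)/(9253/10000) − 1)/(1) = 103/9253 ≈ 1.1132%

step 1 [1y] zero: DF = P = 9631/10000 ≈ 0.963100
step 2 [2y] zero: DF = P = 2339/2500 ≈ 0.935600
step 3 [3y] bond c/1=3/80: DF=(1289/1250 − 3/80·(0.963100+0.935600))/(1+3/80) = 9253/10000 ≈ 0.925300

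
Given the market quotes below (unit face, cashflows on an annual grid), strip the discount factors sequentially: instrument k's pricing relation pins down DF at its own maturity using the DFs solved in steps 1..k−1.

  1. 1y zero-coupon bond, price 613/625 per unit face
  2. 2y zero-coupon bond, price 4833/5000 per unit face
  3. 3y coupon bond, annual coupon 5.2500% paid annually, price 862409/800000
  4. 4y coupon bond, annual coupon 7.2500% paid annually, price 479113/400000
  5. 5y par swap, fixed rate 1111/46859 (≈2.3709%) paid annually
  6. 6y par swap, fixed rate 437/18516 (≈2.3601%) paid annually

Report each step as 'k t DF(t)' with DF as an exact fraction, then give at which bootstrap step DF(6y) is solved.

step 1 [1y] zero: DF = P = 613/625 ≈ 0.980800
step 2 [2y] zero: DF = P = 4833/5000 ≈ 0.966600
step 3 [3y] bond c/1=21/400: DF=(862409/800000 − 21/400·(0.980800+0.966600))/(1+21/400) = 9271/10000 ≈ 0.927100
step 4 [4y] bond c/1=29/400: DF=(479113/400000 − 29/400·(0.980800+0.966600+0.927100))/(1+29/400) = 369/400 ≈ 0.922500
step 5 [5y] swap r/1=1111/46859: DF=(1 − 1111/46859·(0.980800+0.966600+0.927100+0.922500))/(1+1111/46859) = 8889/10000 ≈ 0.888900
step 6 [6y] swap r/1=437/18516: DF=(1 − 437/18516·(0.980800+0.966600+0.927100+0.922500+0.888900))/(1+437/18516) = 8689/10000 ≈ 0.868900

1 1 613/625
2 2 4833/5000
3 3 9271/10000
4 4 369/400
5 5 8889/10000
6 6 8689/10000
DF(6y) is solved at step 6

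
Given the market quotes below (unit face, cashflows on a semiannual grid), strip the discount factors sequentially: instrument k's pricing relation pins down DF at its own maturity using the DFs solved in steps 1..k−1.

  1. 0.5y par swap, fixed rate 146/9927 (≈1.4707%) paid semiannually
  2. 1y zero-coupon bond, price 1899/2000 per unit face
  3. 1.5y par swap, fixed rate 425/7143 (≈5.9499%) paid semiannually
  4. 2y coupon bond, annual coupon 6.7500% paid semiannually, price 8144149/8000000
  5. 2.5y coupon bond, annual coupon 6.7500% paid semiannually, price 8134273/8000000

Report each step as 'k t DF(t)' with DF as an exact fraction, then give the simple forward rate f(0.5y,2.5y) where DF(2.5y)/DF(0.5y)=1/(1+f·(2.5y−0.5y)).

step 1 [0.5y] swap r/2=73/9927: DF=(1 − 73/9927·(0))/(1+73/9927) = 9927/10000 ≈ 0.992700
step 2 [1y] zero: DF = P = 1899/2000 ≈ 0.949500
step 3 [1.5y] swap r/2=425/14286: DF=(1 − 425/14286·(0.992700+0.949500))/(1+425/14286) = 183/200 ≈ 0.915000
step 4 [2y] bond c/2=27/800: DF=(8144149/8000000 − 27/800·(0.992700+0.949500+0.915000))/(1+27/800) = 1783/2000 ≈ 0.891500
step 5 [2.5y] bond c/2=27/800: DF=(8134273/8000000 − 27/800·(0.992700+0.949500+0.915000+0.891500))/(1+27/800) = 2153/2500 ≈ 0.861200

1 1/2 9927/10000
2 1 1899/2000
3 3/2 183/200
4 2 1783/2000
5 5/2 2153/2500
f(0.5y,2.5y) = ((9927/10000)/(2153/2500) − 1)/(2) = 1315/17224 ≈ 7.6347%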